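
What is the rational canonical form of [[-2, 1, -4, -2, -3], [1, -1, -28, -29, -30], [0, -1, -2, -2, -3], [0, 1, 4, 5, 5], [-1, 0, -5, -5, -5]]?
The invariant factors of A (the non-unit diagonal entries of the Smith normal form of xI - A over ℚ[x]) are x(x + 5)(x^3 - 2x + 5), each dividing the next. The characteristic polynomial is their product, x(x + 5)(x^3 - 2x + 5).

The rational canonical form is the block-diagonal matrix of companion matrices C(f_i):
R = [[0, 0, 0, 0, 0], [1, 0, 0, 0, -25], [0, 1, 0, 0, 5], [0, 0, 1, 0, 2], [0, 0, 0, 1, -5]].

Note the characteristic polynomial does not split into linear factors over ℚ, so A has no Jordan form over ℚ; the rational canonical form exists over any field.

R = [[0, 0, 0, 0, 0], [1, 0, 0, 0, -25], [0, 1, 0, 0, 5], [0, 0, 1, 0, 2], [0, 0, 0, 1, -5]]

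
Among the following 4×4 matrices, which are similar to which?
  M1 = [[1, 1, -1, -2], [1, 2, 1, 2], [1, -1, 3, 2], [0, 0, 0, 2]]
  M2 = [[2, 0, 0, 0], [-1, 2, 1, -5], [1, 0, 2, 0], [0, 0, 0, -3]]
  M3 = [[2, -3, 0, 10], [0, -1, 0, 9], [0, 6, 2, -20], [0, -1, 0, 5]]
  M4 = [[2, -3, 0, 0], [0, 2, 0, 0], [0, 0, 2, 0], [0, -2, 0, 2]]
3 classes: {M1, M3}, {M2}, {M4}

Characteristic polynomials: χ_{M1} = (x - 2)^4, χ_{M2} = (x - 2)^3(x + 3), χ_{M3} = (x - 2)^4, χ_{M4} = (x - 2)^4.

{M1, M3}: invariant factors x - 2, (x - 2)^3.

{M2}: invariant factors (x - 2)^3(x + 3).

{M4}: invariant factors x - 2, x - 2, (x - 2)^2.

Matrices are similar if and only if their invariant-factor lists agree; the partition into similarity classes is {M1, M3}, {M2}, {M4}.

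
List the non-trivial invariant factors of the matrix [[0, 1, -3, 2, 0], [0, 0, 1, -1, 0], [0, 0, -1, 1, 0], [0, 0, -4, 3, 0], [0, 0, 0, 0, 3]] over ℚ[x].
x^2(x - 3)(x - 1)^2

The Jordan structure of A has elementary divisors x^2, (x - 1)^2, (x - 3). Arranging the block sizes at each eigenvalue in decreasing order and taking row products gives the invariant factors.

Invariant factors (smallest first, each dividing the next): x^2(x - 3)(x - 1)^2.

Check: the last factor x^2(x - 3)(x - 1)^2 is the minimal polynomial, and the product x^2(x - 3)(x - 1)^2 is the characteristic polynomial.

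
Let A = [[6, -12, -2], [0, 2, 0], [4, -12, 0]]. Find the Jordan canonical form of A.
J = [[2, 0, 0], [0, 2, 0], [0, 0, 4]]

The characteristic polynomial is det(xI - A) = (x - 4)(x - 2)^2, so the eigenvalues are 2 (algebraic multiplicity 2), 4 (algebraic multiplicity 1).

For λ = 2: rank(A - 2I) = 1. The eigenspace has dimension 3 - 1 = 2, so there are 2 Jordan blocks; the rank sequence gives block sizes [1, 1].

For λ = 4: algebraic multiplicity 1 gives one 1×1 block.

Assembling the blocks gives the Jordan form J above.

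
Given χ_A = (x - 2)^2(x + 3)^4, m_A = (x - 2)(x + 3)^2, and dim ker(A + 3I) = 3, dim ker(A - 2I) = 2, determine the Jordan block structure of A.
Jordan blocks: (-3, 2), (-3, 1), (-3, 1), (2, 1), (2, 1)

λ = -3: algebraic multiplicity 4 (exponent in χ_A), largest block size 2 (exponent in m_A), 3 blocks (geometric multiplicity). These force block sizes [2, 1, 1].
λ = 2: algebraic multiplicity 2 (exponent in χ_A), largest block size 1 (exponent in m_A), 2 blocks (geometric multiplicity). These force block sizes [1, 1].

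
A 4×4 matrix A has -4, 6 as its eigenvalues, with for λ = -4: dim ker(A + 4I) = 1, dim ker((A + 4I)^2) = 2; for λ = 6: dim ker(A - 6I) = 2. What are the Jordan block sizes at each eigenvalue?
Jordan blocks: (-4, 2), (6, 1), (6, 1)

λ = -4: successive nullity increments [1, 1] count blocks of size ≥ k; block sizes are [2].
λ = 6: successive nullity increments [2] count blocks of size ≥ k; block sizes are [1, 1].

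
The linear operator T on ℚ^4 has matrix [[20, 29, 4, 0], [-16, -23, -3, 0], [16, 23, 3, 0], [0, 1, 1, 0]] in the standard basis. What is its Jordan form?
The characteristic polynomial is det(xI - A) = x^4, so the eigenvalues are 0 (algebraic multiplicity 4).

For λ = 0: rank(A) = 2, rank(A^2) = 1, rank(A^3) = 0. The eigenspace has dimension 4 - 2 = 2, so there are 2 Jordan blocks; the rank sequence gives block sizes [3, 1].

Assembling the blocks gives the Jordan form J above.

J = [[0, 1, 0, 0], [0, 0, 1, 0], [0, 0, 0, 0], [0, 0, 0, 0]]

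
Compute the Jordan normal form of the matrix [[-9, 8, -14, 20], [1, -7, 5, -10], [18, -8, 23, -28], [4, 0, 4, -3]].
J = [[-3, 0, 0, 0], [0, 1, 1, 0], [0, 0, 1, 0], [0, 0, 0, 5]]

The characteristic polynomial is det(xI - A) = (x - 5)(x - 1)^2(x + 3), so the eigenvalues are -3 (algebraic multiplicity 1), 1 (algebraic multiplicity 2), 5 (algebraic multiplicity 1).

For λ = -3: algebraic multiplicity 1 gives one 1×1 block.

For λ = 1: rank(A - I) = 3, rank((A - I)^2) = 2. The eigenspace has dimension 4 - 3 = 1, so there is 1 Jordan block; the rank sequence gives block sizes [2].

For λ = 5: algebraic multiplicity 1 gives one 1×1 block.

Assembling the blocks gives the Jordan form J above.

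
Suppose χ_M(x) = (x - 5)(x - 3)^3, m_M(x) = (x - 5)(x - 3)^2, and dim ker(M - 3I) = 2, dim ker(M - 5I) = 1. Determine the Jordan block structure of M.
Jordan blocks: (3, 2), (3, 1), (5, 1)

λ = 3: algebraic multiplicity 3 (exponent in χ_M), largest block size 2 (exponent in m_M), 2 blocks (geometric multiplicity). These force block sizes [2, 1].
λ = 5: algebraic multiplicity 1 (exponent in χ_M), largest block size 1 (exponent in m_M), 1 block (geometric multiplicity). This forces block sizes [1].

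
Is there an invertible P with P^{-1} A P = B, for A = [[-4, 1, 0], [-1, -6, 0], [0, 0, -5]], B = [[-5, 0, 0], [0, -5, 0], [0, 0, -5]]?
No.

Both have characteristic polynomial (x + 5)^3, but the minimal polynomial of A is (x + 5)^2 while the minimal polynomial of B is x + 5. The minimal polynomial is a similarity invariant, so A and B are not similar.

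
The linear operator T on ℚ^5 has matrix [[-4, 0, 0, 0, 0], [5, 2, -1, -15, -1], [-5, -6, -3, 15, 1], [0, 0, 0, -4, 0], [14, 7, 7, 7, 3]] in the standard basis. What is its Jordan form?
The characteristic polynomial is det(xI - A) = (x - 3)^2(x + 4)^3, so the eigenvalues are -4 (algebraic multiplicity 3), 3 (algebraic multiplicity 2).

For λ = -4: rank(A + 4I) = 2. The eigenspace has dimension 5 - 2 = 3, so there are 3 Jordan blocks; the rank sequence gives block sizes [1, 1, 1].

For λ = 3: rank(A - 3I) = 4, rank((A - 3I)^2) = 3. The eigenspace has dimension 5 - 4 = 1, so there is 1 Jordan block; the rank sequence gives block sizes [2].

Assembling the blocks gives the Jordan form J above.

J = [[-4, 0, 0, 0, 0], [0, -4, 0, 0, 0], [0, 0, -4, 0, 0], [0, 0, 0, 3, 1], [0, 0, 0, 0, 3]]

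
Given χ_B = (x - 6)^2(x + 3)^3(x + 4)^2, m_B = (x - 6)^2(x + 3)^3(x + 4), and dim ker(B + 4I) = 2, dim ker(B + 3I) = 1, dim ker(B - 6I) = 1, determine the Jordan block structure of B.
λ = -4: algebraic multiplicity 2 (exponent in χ_B), largest block size 1 (exponent in m_B), 2 blocks (geometric multiplicity). These force block sizes [1, 1].
λ = -3: algebraic multiplicity 3 (exponent in χ_B), largest block size 3 (exponent in m_B), 1 block (geometric multiplicity). This forces block sizes [3].
λ = 6: algebraic multiplicity 2 (exponent in χ_B), largest block size 2 (exponent in m_B), 1 block (geometric multiplicity). This forces block sizes [2].

Jordan blocks: (-4, 1), (-4, 1), (-3, 3), (6, 2)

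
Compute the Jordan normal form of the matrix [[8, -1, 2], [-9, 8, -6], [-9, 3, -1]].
J = [[5, 1, 0], [0, 5, 0], [0, 0, 5]]

The characteristic polynomial is det(xI - A) = (x - 5)^3, so the eigenvalues are 5 (algebraic multiplicity 3).

For λ = 5: rank(A - 5I) = 1, rank((A - 5I)^2) = 0. The eigenspace has dimension 3 - 1 = 2, so there are 2 Jordan blocks; the rank sequence gives block sizes [2, 1].

Assembling the blocks gives the Jordan form J above.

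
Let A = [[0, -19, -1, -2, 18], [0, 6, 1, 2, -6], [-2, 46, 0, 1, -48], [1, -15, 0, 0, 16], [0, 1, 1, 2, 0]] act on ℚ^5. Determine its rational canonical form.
R = [[0, 0, 0, 0, 18], [1, 0, 0, 0, 15], [0, 1, 0, 0, -16], [0, 0, 1, 0, -6], [0, 0, 0, 1, 6]]

The invariant factors of A (the non-unit diagonal entries of the Smith normal form of xI - A over ℚ[x]) are (x - 3)^2(x - 2)(x + 1)^2, each dividing the next. The characteristic polynomial is their product, (x - 3)^2(x - 2)(x + 1)^2.

The rational canonical form is the block-diagonal matrix of companion matrices C(f_i):
R = [[0, 0, 0, 0, 18], [1, 0, 0, 0, 15], [0, 1, 0, 0, -16], [0, 0, 1, 0, -6], [0, 0, 0, 1, 6]].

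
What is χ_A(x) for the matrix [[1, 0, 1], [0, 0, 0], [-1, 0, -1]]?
xI - A = [[x - 1, 0, -1], [0, x, 0], [1, 0, x + 1]].

Expanding det(xI - A) along the first row:
det(xI - A) = + (x - 1)·det([[x, 0], [0, x + 1]]) - (0)·det([[0, 0], [1, x + 1]]) + (-1)·det([[0, x], [1, 0]]).

Evaluating gives χ_A(x) = x^3.

χ_A(x) = x^3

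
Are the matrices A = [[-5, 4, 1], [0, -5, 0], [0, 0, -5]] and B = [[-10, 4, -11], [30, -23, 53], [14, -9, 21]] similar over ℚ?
No.

trace(A) = -15 but trace(B) = -12. The trace is a similarity invariant, so A and B are not similar.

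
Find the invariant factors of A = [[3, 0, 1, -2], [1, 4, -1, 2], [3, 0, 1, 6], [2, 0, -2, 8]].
x - 4, x - 4, (x - 4)^2

The Jordan structure of A has elementary divisors (x - 4)^2, (x - 4), (x - 4). Arranging the block sizes at each eigenvalue in decreasing order and taking row products gives the invariant factors.

Invariant factors (smallest first, each dividing the next): x - 4, x - 4, (x - 4)^2.

Check: the last factor (x - 4)^2 is the minimal polynomial, and the product (x - 4)^4 is the characteristic polynomial.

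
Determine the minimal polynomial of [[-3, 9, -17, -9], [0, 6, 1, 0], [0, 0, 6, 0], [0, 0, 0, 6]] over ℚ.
m_A(x) = (x - 6)^2(x + 3)

The characteristic polynomial factors as (x - 6)^3(x + 3). The minimal polynomial is ∏(x - λ)^{k_λ} where k_λ is the size of the largest Jordan block at λ.

For λ = -3: rank(A + 3I) = 3, and the largest Jordan block has size 1 (the smallest k with rank((A + 3I)^k) = rank((A + 3I)^(k+1))).
For λ = 6: rank(A - 6I) = 2, and the largest Jordan block has size 2 (the smallest k with rank((A - 6I)^k) = rank((A - 6I)^(k+1))).

So m_A(x) = (x - 6)^2(x + 3).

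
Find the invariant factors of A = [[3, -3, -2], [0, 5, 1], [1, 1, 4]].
(x - 4)^3

The Jordan structure of A has elementary divisors (x - 4)^3. Arranging the block sizes at each eigenvalue in decreasing order and taking row products gives the invariant factors.

Invariant factors (smallest first, each dividing the next): (x - 4)^3.

Check: the last factor (x - 4)^3 is the minimal polynomial, and the product (x - 4)^3 is the characteristic polynomial.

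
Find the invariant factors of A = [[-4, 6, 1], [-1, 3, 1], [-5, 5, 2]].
(x - 2)^2(x + 3)

The Jordan structure of A has elementary divisors (x + 3), (x - 2)^2. Arranging the block sizes at each eigenvalue in decreasing order and taking row products gives the invariant factors.

Invariant factors (smallest first, each dividing the next): (x - 2)^2(x + 3).

Check: the last factor (x - 2)^2(x + 3) is the minimal polynomial, and the product (x - 2)^2(x + 3) is the characteristic polynomial.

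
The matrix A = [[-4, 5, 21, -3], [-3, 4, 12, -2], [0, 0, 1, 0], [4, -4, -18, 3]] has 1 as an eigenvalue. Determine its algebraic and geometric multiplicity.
algebraic multiplicity 4, geometric multiplicity 2

The characteristic polynomial is (x - 1)^4, so the factor x - 1 appears with exponent 4: the algebraic multiplicity is 4.

rank(A - I) = 2, so the eigenspace has dimension 4 - 2 = 2: the geometric multiplicity is 2.

Since 2 < 4, A is not diagonalizable.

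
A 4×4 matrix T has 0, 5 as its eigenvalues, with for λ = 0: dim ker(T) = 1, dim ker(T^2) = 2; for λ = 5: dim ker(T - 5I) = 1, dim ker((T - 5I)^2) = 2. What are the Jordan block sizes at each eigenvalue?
λ = 0: successive nullity increments [1, 1] count blocks of size ≥ k; block sizes are [2].
λ = 5: successive nullity increments [1, 1] count blocks of size ≥ k; block sizes are [2].

Jordan blocks: (0, 2), (5, 2)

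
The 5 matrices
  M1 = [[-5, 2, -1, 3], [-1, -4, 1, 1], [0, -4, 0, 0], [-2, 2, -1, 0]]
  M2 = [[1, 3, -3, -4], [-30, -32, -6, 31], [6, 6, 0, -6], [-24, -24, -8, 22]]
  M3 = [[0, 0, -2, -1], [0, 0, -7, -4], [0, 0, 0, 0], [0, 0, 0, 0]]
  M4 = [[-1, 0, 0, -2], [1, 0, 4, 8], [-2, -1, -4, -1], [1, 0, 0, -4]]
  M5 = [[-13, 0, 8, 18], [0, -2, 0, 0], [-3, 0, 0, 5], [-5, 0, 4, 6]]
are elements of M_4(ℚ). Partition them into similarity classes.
2 classes: {M1, M2, M4, M5}, {M3}

Characteristic polynomials: χ_{M1} = (x + 2)^3(x + 3), χ_{M2} = (x + 2)^3(x + 3), χ_{M3} = x^4, χ_{M4} = (x + 2)^3(x + 3), χ_{M5} = (x + 2)^3(x + 3).

{M1, M2, M4, M5}: invariant factors x + 2, (x + 2)^2(x + 3).

{M3}: invariant factors x^2, x^2.

Matrices are similar if and only if their invariant-factor lists agree; the partition into similarity classes is {M1, M2, M4, M5}, {M3}.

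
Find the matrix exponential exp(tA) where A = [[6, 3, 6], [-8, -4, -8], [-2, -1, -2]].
e^{tA} = [[6*t + 1, 3*t, 6*t], [-8*t, 1 - 4*t, -8*t], [-2*t, -t, 1 - 2*t]]

A has Jordan form J = [[0, 1, 0], [0, 0, 0], [0, 0, 0]] with A = PJP^{-1}, so e^{tA} = P e^{tJ} P^{-1}.

For a Jordan block J_k(λ), e^{tJ_k(λ)} = e^{λt} · (I + tN + t^2 N^2/2! + ... + t^{k-1} N^{k-1}/(k-1)!) where N is the nilpotent superdiagonal part.

Assembling the blocks and conjugating back gives the entries of e^{tA} as shown above.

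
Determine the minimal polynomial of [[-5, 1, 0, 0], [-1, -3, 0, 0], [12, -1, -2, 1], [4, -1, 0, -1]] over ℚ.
The characteristic polynomial factors as (x + 1)(x + 2)(x + 4)^2. The minimal polynomial is ∏(x - λ)^{k_λ} where k_λ is the size of the largest Jordan block at λ.

For λ = -4: rank(A + 4I) = 3, and the largest Jordan block has size 2 (the smallest k with rank((A + 4I)^k) = rank((A + 4I)^(k+1))).
For λ = -2: rank(A + 2I) = 3, and the largest Jordan block has size 1 (the smallest k with rank((A + 2I)^k) = rank((A + 2I)^(k+1))).
For λ = -1: rank(A + I) = 3, and the largest Jordan block has size 1 (the smallest k with rank((A + I)^k) = rank((A + I)^(k+1))).

So m_A(x) = (x + 1)(x + 2)(x + 4)^2.

m_A(x) = (x + 1)(x + 2)(x + 4)^2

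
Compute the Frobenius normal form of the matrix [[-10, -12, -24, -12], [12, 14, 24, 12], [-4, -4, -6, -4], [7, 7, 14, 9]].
The invariant factors of A (the non-unit diagonal entries of the Smith normal form of xI - A over ℚ[x]) are x - 2, x - 2, (x - 2)(x - 1), each dividing the next. The characteristic polynomial is their product, (x - 2)^3(x - 1).

The rational canonical form is the block-diagonal matrix of companion matrices C(f_i):
R = [[2, 0, 0, 0], [0, 2, 0, 0], [0, 0, 0, -2], [0, 0, 1, 3]].

R = [[2, 0, 0, 0], [0, 2, 0, 0], [0, 0, 0, -2], [0, 0, 1, 3]]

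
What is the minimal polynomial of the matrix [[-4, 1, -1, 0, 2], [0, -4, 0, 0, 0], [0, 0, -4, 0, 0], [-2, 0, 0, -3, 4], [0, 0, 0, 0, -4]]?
The characteristic polynomial factors as (x + 3)(x + 4)^4. The minimal polynomial is ∏(x - λ)^{k_λ} where k_λ is the size of the largest Jordan block at λ.

For λ = -4: rank(A + 4I) = 2, and the largest Jordan block has size 2 (the smallest k with rank((A + 4I)^k) = rank((A + 4I)^(k+1))).
For λ = -3: rank(A + 3I) = 4, and the largest Jordan block has size 1 (the smallest k with rank((A + 3I)^k) = rank((A + 3I)^(k+1))).

So m_A(x) = (x + 3)(x + 4)^2.

m_A(x) = (x + 3)(x + 4)^2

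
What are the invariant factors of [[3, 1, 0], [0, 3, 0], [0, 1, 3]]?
The Jordan structure of A has elementary divisors (x - 3)^2, (x - 3). Arranging the block sizes at each eigenvalue in decreasing order and taking row products gives the invariant factors.

Invariant factors (smallest first, each dividing the next): x - 3, (x - 3)^2.

Check: the last factor (x - 3)^2 is the minimal polynomial, and the product (x - 3)^3 is the characteristic polynomial.

x - 3, (x - 3)^2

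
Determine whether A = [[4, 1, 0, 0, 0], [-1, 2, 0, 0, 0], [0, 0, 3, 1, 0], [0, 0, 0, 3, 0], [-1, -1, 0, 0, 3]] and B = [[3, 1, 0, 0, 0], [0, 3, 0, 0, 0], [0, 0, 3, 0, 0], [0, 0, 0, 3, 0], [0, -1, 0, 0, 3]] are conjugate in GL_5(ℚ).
No.

Both have characteristic polynomial (x - 3)^5 and minimal polynomial (x - 3)^2. But rank(A - 3I) = 2 for A while rank(B - 3I) = 1 for B, so the number of Jordan blocks at λ = 3 differs. A and B are not similar.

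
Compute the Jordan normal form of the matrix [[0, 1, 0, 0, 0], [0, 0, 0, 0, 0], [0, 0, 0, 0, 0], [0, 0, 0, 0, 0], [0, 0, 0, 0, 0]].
The characteristic polynomial is det(xI - A) = x^5, so the eigenvalues are 0 (algebraic multiplicity 5).

For λ = 0: rank(A) = 1, rank(A^2) = 0. The eigenspace has dimension 5 - 1 = 4, so there are 4 Jordan blocks; the rank sequence gives block sizes [2, 1, 1, 1].

Assembling the blocks gives the Jordan form J above.

J = [[0, 1, 0, 0, 0], [0, 0, 0, 0, 0], [0, 0, 0, 0, 0], [0, 0, 0, 0, 0], [0, 0, 0, 0, 0]]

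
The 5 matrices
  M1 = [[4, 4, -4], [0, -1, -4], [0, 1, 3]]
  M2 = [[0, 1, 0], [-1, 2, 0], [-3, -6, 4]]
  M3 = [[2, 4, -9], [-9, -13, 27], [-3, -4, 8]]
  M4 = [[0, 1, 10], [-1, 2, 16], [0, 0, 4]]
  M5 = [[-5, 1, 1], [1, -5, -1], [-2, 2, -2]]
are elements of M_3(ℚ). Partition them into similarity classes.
3 classes: {M1, M2, M4}, {M3}, {M5}

Characteristic polynomials: χ_{M1} = (x - 4)(x - 1)^2, χ_{M2} = (x - 4)(x - 1)^2, χ_{M3} = (x + 1)^3, χ_{M4} = (x - 4)(x - 1)^2, χ_{M5} = (x + 4)^3.

{M1, M2, M4}: invariant factors (x - 4)(x - 1)^2.

{M3}: invariant factors x + 1, (x + 1)^2.

{M5}: invariant factors x + 4, (x + 4)^2.

Matrices are similar if and only if their invariant-factor lists agree; the partition into similarity classes is {M1, M2, M4}, {M3}, {M5}.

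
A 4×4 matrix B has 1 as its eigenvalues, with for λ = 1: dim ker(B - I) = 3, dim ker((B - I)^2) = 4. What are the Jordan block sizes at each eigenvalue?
Jordan blocks: (1, 2), (1, 1), (1, 1)

λ = 1: successive nullity increments [3, 1] count blocks of size ≥ k; block sizes are [2, 1, 1].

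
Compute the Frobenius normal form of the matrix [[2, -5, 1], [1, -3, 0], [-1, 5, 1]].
The invariant factors of A (the non-unit diagonal entries of the Smith normal form of xI - A over ℚ[x]) are x^3 - x - 1, each dividing the next. The characteristic polynomial is their product, x^3 - x - 1.

The rational canonical form is the block-diagonal matrix of companion matrices C(f_i):
R = [[0, 0, 1], [1, 0, 1], [0, 1, 0]].

Note the characteristic polynomial does not split into linear factors over ℚ, so A has no Jordan form over ℚ; the rational canonical form exists over any field.

R = [[0, 0, 1], [1, 0, 1], [0, 1, 0]]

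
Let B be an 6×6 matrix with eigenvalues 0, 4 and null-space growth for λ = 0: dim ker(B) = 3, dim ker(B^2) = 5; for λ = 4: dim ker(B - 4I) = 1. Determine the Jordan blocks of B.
λ = 0: successive nullity increments [3, 2] count blocks of size ≥ k; block sizes are [2, 2, 1].
λ = 4: successive nullity increments [1] count blocks of size ≥ k; block sizes are [1].

Jordan blocks: (0, 2), (0, 2), (0, 1), (4, 1)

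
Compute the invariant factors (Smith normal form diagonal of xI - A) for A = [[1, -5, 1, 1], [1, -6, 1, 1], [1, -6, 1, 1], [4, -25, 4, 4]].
The Jordan structure of A has elementary divisors x^3, x. Arranging the block sizes at each eigenvalue in decreasing order and taking row products gives the invariant factors.

Invariant factors (smallest first, each dividing the next): x, x^3.

Check: the last factor x^3 is the minimal polynomial, and the product x^4 is the characteristic polynomial.

x, x^3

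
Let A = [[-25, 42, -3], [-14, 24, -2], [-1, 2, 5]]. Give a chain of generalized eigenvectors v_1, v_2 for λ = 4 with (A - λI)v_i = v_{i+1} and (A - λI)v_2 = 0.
We seek v_1 ∈ ker((A - 4I)^2) \ ker(A - 4I), then set v_{i+1} = (A - 4I) v_i.

One such chain is v_1 = [[3, 2, 0]]^T, v_2 = [[-3, -2, 1]]^T. Check: (A - 4I) v_2 = [[0, 0, 0]]^T = 0.

v_1 = [[3, 2, 0]]^T, v_2 = [[-3, -2, 1]]^T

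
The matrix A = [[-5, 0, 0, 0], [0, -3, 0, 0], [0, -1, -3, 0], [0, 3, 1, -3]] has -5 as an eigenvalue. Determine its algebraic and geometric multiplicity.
algebraic multiplicity 1, geometric multiplicity 1

The characteristic polynomial is (x + 3)^3(x + 5), so the factor x + 5 appears with exponent 1: the algebraic multiplicity is 1.

rank(A + 5I) = 3, so the eigenspace has dimension 4 - 3 = 1: the geometric multiplicity is 1.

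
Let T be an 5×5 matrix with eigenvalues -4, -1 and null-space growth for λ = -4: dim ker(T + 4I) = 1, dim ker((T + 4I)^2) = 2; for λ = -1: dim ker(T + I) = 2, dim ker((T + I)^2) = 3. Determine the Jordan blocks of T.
λ = -4: successive nullity increments [1, 1] count blocks of size ≥ k; block sizes are [2].
λ = -1: successive nullity increments [2, 1] count blocks of size ≥ k; block sizes are [2, 1].

Jordan blocks: (-4, 2), (-1, 2), (-1, 1)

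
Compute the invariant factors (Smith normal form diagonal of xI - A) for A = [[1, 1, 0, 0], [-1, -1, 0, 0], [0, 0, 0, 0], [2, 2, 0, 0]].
The Jordan structure of A has elementary divisors x^2, x, x. Arranging the block sizes at each eigenvalue in decreasing order and taking row products gives the invariant factors.

Invariant factors (smallest first, each dividing the next): x, x, x^2.

Check: the last factor x^2 is the minimal polynomial, and the product x^4 is the characteristic polynomial.

x, x, x^2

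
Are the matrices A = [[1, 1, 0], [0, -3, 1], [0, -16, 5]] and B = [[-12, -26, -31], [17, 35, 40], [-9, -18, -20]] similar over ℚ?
Yes.

Two matrices over a field are similar if and only if they have the same invariant factors.

Both A and B have characteristic polynomial (x - 1)^3 and minimal polynomial (x - 1)^3. Computing further, both have invariant factors (x - 1)^3. Hence A and B are similar.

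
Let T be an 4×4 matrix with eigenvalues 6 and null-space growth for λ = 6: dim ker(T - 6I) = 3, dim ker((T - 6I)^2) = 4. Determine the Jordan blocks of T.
λ = 6: successive nullity increments [3, 1] count blocks of size ≥ k; block sizes are [2, 1, 1].

Jordan blocks: (6, 2), (6, 1), (6, 1)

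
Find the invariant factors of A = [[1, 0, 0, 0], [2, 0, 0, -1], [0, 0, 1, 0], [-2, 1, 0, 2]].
The Jordan structure of A has elementary divisors (x - 1)^2, (x - 1), (x - 1). Arranging the block sizes at each eigenvalue in decreasing order and taking row products gives the invariant factors.

Invariant factors (smallest first, each dividing the next): x - 1, x - 1, (x - 1)^2.

Check: the last factor (x - 1)^2 is the minimal polynomial, and the product (x - 1)^4 is the characteristic polynomial.

x - 1, x - 1, (x - 1)^2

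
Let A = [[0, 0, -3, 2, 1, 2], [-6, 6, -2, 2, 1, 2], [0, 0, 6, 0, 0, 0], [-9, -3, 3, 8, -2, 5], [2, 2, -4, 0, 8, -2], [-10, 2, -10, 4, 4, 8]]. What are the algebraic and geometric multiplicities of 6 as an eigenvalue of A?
The characteristic polynomial is (x - 6)^6, so the factor x - 6 appears with exponent 6: the algebraic multiplicity is 6.

rank(A - 6I) = 3, so the eigenspace has dimension 6 - 3 = 3: the geometric multiplicity is 3.

Since 3 < 6, A is not diagonalizable.

algebraic multiplicity 6, geometric multiplicity 3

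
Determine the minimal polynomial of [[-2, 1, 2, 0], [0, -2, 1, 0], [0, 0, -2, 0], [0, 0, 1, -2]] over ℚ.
The characteristic polynomial factors as (x + 2)^4. The minimal polynomial is ∏(x - λ)^{k_λ} where k_λ is the size of the largest Jordan block at λ.

For λ = -2: rank(A + 2I) = 2, and the largest Jordan block has size 3 (the smallest k with rank((A + 2I)^k) = rank((A + 2I)^(k+1))).

So m_A(x) = (x + 2)^3.

m_A(x) = (x + 2)^3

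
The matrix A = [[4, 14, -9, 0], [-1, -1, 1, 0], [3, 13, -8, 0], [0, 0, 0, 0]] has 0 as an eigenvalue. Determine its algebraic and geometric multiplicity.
The characteristic polynomial is x^3(x + 5), so the factor x appears with exponent 3: the algebraic multiplicity is 3.

rank(A) = 2, so the eigenspace has dimension 4 - 2 = 2: the geometric multiplicity is 2.

Since 2 < 3, A is not diagonalizable.

algebraic multiplicity 3, geometric multiplicity 2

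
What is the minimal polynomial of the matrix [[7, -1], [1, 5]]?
m_A(x) = (x - 6)^2

The characteristic polynomial factors as (x - 6)^2. The minimal polynomial is ∏(x - λ)^{k_λ} where k_λ is the size of the largest Jordan block at λ.

For λ = 6: rank(A - 6I) = 1, and the largest Jordan block has size 2 (the smallest k with rank((A - 6I)^k) = rank((A - 6I)^(k+1))).

So m_A(x) = (x - 6)^2.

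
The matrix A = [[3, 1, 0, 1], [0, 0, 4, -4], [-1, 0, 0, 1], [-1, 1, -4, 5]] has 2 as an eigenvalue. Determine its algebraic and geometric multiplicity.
The characteristic polynomial is (x - 2)^4, so the factor x - 2 appears with exponent 4: the algebraic multiplicity is 4.

rank(A - 2I) = 2, so the eigenspace has dimension 4 - 2 = 2: the geometric multiplicity is 2.

Since 2 < 4, A is not diagonalizable.

algebraic multiplicity 4, geometric multiplicity 2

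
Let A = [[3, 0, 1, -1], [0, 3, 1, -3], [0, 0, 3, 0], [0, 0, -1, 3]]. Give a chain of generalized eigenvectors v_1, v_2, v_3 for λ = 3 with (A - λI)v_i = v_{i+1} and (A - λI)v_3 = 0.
v_1 = [[0, 0, 1, 0]]^T, v_2 = [[1, 1, 0, -1]]^T, v_3 = [[1, 3, 0, 0]]^T

We seek v_1 ∈ ker((A - 3I)^3) \ ker((A - 3I)^2), then set v_{i+1} = (A - 3I) v_i.

One such chain is v_1 = [[0, 0, 1, 0]]^T, v_2 = [[1, 1, 0, -1]]^T, v_3 = [[1, 3, 0, 0]]^T. Check: (A - 3I) v_3 = [[0, 0, 0, 0]]^T = 0.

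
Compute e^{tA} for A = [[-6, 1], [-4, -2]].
e^{tA} = [[(1 - 2*t)*e^{-4*t}, t*e^{-4*t}], [-4*t*e^{-4*t}, (2*t + 1)*e^{-4*t}]]

A has Jordan form J = [[-4, 1], [0, -4]] with A = PJP^{-1}, so e^{tA} = P e^{tJ} P^{-1}.

For a Jordan block J_k(λ), e^{tJ_k(λ)} = e^{λt} · (I + tN + t^2 N^2/2! + ... + t^{k-1} N^{k-1}/(k-1)!) where N is the nilpotent superdiagonal part.

Assembling the blocks and conjugating back gives the entries of e^{tA} as shown above.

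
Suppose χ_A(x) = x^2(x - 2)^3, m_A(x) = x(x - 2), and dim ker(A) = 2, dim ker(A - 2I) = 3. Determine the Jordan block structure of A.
Jordan blocks: (0, 1), (0, 1), (2, 1), (2, 1), (2, 1)

λ = 0: algebraic multiplicity 2 (exponent in χ_A), largest block size 1 (exponent in m_A), 2 blocks (geometric multiplicity). These force block sizes [1, 1].
λ = 2: algebraic multiplicity 3 (exponent in χ_A), largest block size 1 (exponent in m_A), 3 blocks (geometric multiplicity). These force block sizes [1, 1, 1].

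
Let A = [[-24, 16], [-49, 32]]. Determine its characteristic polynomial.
xI - A = [[x + 24, -16], [49, x - 32]].

Expanding det(xI - A) along the first row:
det(xI - A) = + (x + 24)·det([[x - 32]]) - (-16)·det([[49]]).

Evaluating gives χ_A(x) = x^2 - 8x + 16 = (x - 4)^2.

χ_A(x) = (x - 4)^2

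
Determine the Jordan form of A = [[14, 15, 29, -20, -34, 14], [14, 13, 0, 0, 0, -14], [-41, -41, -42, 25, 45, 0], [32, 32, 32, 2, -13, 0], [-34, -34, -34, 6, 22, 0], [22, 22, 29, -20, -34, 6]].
The characteristic polynomial is det(xI - A) = (x - 6)^3(x + 1)^3, so the eigenvalues are -1 (algebraic multiplicity 3), 6 (algebraic multiplicity 3).

For λ = -1: rank(A + I) = 4, rank((A + I)^2) = 3. The eigenspace has dimension 6 - 4 = 2, so there are 2 Jordan blocks; the rank sequence gives block sizes [2, 1].

For λ = 6: rank(A - 6I) = 4, rank((A - 6I)^2) = 3. The eigenspace has dimension 6 - 4 = 2, so there are 2 Jordan blocks; the rank sequence gives block sizes [2, 1].

Assembling the blocks gives the Jordan form J above.

J = [[-1, 1, 0, 0, 0, 0], [0, -1, 0, 0, 0, 0], [0, 0, -1, 0, 0, 0], [0, 0, 0, 6, 1, 0], [0, 0, 0, 0, 6, 0], [0, 0, 0, 0, 0, 6]]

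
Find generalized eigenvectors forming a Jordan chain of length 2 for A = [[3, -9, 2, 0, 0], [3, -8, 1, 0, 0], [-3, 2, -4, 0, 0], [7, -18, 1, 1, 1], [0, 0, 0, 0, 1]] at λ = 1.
v_1 = [[0, 0, 0, 0, 1]]^T, v_2 = [[0, 0, 0, 1, 0]]^T

We seek v_1 ∈ ker((A - I)^2) \ ker(A - I), then set v_{i+1} = (A - I) v_i.

One such chain is v_1 = [[0, 0, 0, 0, 1]]^T, v_2 = [[0, 0, 0, 1, 0]]^T. Check: (A - I) v_2 = [[0, 0, 0, 0, 0]]^T = 0.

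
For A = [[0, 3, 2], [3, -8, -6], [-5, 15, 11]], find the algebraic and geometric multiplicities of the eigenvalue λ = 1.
The characteristic polynomial is (x - 1)^3, so the factor x - 1 appears with exponent 3: the algebraic multiplicity is 3.

rank(A - I) = 1, so the eigenspace has dimension 3 - 1 = 2: the geometric multiplicity is 2.

Since 2 < 3, A is not diagonalizable.

algebraic multiplicity 3, geometric multiplicity 2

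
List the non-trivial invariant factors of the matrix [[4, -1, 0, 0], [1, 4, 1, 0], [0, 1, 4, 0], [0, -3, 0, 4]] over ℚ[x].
The Jordan structure of A has elementary divisors (x - 4)^3, (x - 4). Arranging the block sizes at each eigenvalue in decreasing order and taking row products gives the invariant factors.

Invariant factors (smallest first, each dividing the next): x - 4, (x - 4)^3.

Check: the last factor (x - 4)^3 is the minimal polynomial, and the product (x - 4)^4 is the characteristic polynomial.

x - 4, (x - 4)^3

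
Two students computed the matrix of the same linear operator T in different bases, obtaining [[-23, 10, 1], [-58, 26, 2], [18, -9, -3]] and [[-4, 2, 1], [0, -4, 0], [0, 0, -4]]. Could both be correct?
trace(A) = 0 but trace(B) = -12. The trace is a similarity invariant, so A and B are not similar.

No.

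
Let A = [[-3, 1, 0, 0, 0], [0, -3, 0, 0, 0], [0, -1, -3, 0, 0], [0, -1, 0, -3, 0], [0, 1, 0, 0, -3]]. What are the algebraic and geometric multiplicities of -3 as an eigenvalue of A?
algebraic multiplicity 5, geometric multiplicity 4

The characteristic polynomial is (x + 3)^5, so the factor x + 3 appears with exponent 5: the algebraic multiplicity is 5.

rank(A + 3I) = 1, so the eigenspace has dimension 5 - 1 = 4: the geometric multiplicity is 4.

Since 4 < 5, A is not diagonalizable.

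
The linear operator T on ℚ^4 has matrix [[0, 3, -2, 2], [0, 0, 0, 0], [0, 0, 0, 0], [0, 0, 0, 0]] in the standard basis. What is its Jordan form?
The characteristic polynomial is det(xI - A) = x^4, so the eigenvalues are 0 (algebraic multiplicity 4).

For λ = 0: rank(A) = 1, rank(A^2) = 0. The eigenspace has dimension 4 - 1 = 3, so there are 3 Jordan blocks; the rank sequence gives block sizes [2, 1, 1].

Assembling the blocks gives the Jordan form J above.

J = [[0, 1, 0, 0], [0, 0, 0, 0], [0, 0, 0, 0], [0, 0, 0, 0]]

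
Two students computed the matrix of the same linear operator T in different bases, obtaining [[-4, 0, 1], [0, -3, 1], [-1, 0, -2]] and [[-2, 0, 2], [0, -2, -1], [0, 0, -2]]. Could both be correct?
trace(A) = -9 but trace(B) = -6. The trace is a similarity invariant, so A and B are not similar.

No.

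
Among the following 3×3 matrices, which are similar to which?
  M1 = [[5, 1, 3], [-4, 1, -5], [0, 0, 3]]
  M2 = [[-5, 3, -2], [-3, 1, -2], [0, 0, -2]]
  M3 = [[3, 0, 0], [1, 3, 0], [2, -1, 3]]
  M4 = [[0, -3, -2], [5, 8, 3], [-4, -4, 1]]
2 classes: {M1, M3, M4}, {M2}

Characteristic polynomials: χ_{M1} = (x - 3)^3, χ_{M2} = (x + 2)^3, χ_{M3} = (x - 3)^3, χ_{M4} = (x - 3)^3.

{M1, M3, M4}: invariant factors (x - 3)^3.

{M2}: invariant factors x + 2, (x + 2)^2.

Matrices are similar if and only if their invariant-factor lists agree; the partition into similarity classes is {M1, M3, M4}, {M2}.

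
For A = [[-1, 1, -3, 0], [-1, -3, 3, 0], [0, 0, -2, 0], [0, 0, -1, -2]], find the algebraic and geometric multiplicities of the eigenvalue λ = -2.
algebraic multiplicity 4, geometric multiplicity 2

The characteristic polynomial is (x + 2)^4, so the factor x + 2 appears with exponent 4: the algebraic multiplicity is 4.

rank(A + 2I) = 2, so the eigenspace has dimension 4 - 2 = 2: the geometric multiplicity is 2.

Since 2 < 4, A is not diagonalizable.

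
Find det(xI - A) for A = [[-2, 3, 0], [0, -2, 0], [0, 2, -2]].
xI - A = [[x + 2, -3, 0], [0, x + 2, 0], [0, -2, x + 2]].

Expanding det(xI - A) along the first row:
det(xI - A) = + (x + 2)·det([[x + 2, 0], [-2, x + 2]]) - (-3)·det([[0, 0], [0, x + 2]]) + (0)·det([[0, x + 2], [0, -2]]).

Evaluating gives χ_A(x) = x^3 + 6x^2 + 12x + 8 = (x + 2)^3.

χ_A(x) = (x + 2)^3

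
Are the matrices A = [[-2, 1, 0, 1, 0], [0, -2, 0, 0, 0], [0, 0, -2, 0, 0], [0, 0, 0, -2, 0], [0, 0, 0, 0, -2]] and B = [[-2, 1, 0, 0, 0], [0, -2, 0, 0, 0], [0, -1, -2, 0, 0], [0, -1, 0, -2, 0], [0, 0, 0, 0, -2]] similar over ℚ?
Two matrices over a field are similar if and only if they have the same invariant factors.

Both A and B have characteristic polynomial (x + 2)^5 and minimal polynomial (x + 2)^2. Computing further, both have invariant factors x + 2, x + 2, x + 2, (x + 2)^2. Hence A and B are similar.

Yes.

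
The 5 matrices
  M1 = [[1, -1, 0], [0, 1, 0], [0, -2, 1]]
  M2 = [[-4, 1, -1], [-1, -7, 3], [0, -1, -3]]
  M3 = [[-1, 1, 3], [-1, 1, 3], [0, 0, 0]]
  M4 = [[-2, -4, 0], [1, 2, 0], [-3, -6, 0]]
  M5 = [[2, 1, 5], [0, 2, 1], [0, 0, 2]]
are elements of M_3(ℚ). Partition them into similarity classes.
4 classes: {M1}, {M2}, {M3, M4}, {M5}

Characteristic polynomials: χ_{M1} = (x - 1)^3, χ_{M2} = (x + 4)(x + 5)^2, χ_{M3} = x^3, χ_{M4} = x^3, χ_{M5} = (x - 2)^3.

{M1}: invariant factors x - 1, (x - 1)^2.

{M2}: invariant factors (x + 4)(x + 5)^2.

{M3, M4}: invariant factors x, x^2.

{M5}: invariant factors (x - 2)^3.

Matrices are similar if and only if their invariant-factor lists agree; the partition into similarity classes is {M1}, {M2}, {M3, M4}, {M5}.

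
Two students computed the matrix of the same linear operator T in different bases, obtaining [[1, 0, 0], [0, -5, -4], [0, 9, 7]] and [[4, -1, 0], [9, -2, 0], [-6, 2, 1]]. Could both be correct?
Two matrices over a field are similar if and only if they have the same invariant factors.

Both A and B have characteristic polynomial (x - 1)^3 and minimal polynomial (x - 1)^2. Computing further, both have invariant factors x - 1, (x - 1)^2. Hence A and B are similar.

Yes.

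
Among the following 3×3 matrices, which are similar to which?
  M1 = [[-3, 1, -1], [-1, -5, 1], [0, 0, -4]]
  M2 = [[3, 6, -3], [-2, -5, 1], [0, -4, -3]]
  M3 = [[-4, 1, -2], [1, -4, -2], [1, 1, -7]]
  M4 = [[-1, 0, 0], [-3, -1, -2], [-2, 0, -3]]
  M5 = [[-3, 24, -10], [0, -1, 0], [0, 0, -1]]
4 classes: {M1}, {M2, M4}, {M3}, {M5}

Characteristic polynomials: χ_{M1} = (x + 4)^3, χ_{M2} = (x + 1)^2(x + 3), χ_{M3} = (x + 5)^3, χ_{M4} = (x + 1)^2(x + 3), χ_{M5} = (x + 1)^2(x + 3).

{M1}: invariant factors x + 4, (x + 4)^2.

{M2, M4}: invariant factors (x + 1)^2(x + 3).

{M3}: invariant factors x + 5, (x + 5)^2.

{M5}: invariant factors x + 1, (x + 1)(x + 3).

Matrices are similar if and only if their invariant-factor lists agree; the partition into similarity classes is {M1}, {M2, M4}, {M3}, {M5}.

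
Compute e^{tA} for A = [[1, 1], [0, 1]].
A has Jordan form J = [[1, 1], [0, 1]] with A = PJP^{-1}, so e^{tA} = P e^{tJ} P^{-1}.

For a Jordan block J_k(λ), e^{tJ_k(λ)} = e^{λt} · (I + tN + t^2 N^2/2! + ... + t^{k-1} N^{k-1}/(k-1)!) where N is the nilpotent superdiagonal part.

Assembling the blocks and conjugating back gives the entries of e^{tA} as shown above.

e^{tA} = [[e^{t}, t*e^{t}], [0, e^{t}]]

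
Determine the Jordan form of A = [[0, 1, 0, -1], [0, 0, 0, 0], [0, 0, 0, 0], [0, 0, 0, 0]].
J = [[0, 1, 0, 0], [0, 0, 0, 0], [0, 0, 0, 0], [0, 0, 0, 0]]

The characteristic polynomial is det(xI - A) = x^4, so the eigenvalues are 0 (algebraic multiplicity 4).

For λ = 0: rank(A) = 1, rank(A^2) = 0. The eigenspace has dimension 4 - 1 = 3, so there are 3 Jordan blocks; the rank sequence gives block sizes [2, 1, 1].

Assembling the blocks gives the Jordan form J above.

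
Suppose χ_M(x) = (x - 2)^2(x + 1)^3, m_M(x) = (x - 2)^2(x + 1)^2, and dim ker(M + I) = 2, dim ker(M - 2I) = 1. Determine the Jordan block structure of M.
λ = -1: algebraic multiplicity 3 (exponent in χ_M), largest block size 2 (exponent in m_M), 2 blocks (geometric multiplicity). These force block sizes [2, 1].
λ = 2: algebraic multiplicity 2 (exponent in χ_M), largest block size 2 (exponent in m_M), 1 block (geometric multiplicity). This forces block sizes [2].

Jordan blocks: (-1, 2), (-1, 1), (2, 2)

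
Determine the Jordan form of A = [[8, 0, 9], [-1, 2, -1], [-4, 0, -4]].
J = [[2, 1, 0], [0, 2, 1], [0, 0, 2]]

The characteristic polynomial is det(xI - A) = (x - 2)^3, so the eigenvalues are 2 (algebraic multiplicity 3).

For λ = 2: rank(A - 2I) = 2, rank((A - 2I)^2) = 1, rank((A - 2I)^3) = 0. The eigenspace has dimension 3 - 2 = 1, so there is 1 Jordan block; the rank sequence gives block sizes [3].

Assembling the blocks gives the Jordan form J above.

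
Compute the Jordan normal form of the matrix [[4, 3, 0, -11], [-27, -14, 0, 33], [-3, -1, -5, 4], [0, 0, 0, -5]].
J = [[-5, 1, 0, 0], [0, -5, 0, 0], [0, 0, -5, 1], [0, 0, 0, -5]]

The characteristic polynomial is det(xI - A) = (x + 5)^4, so the eigenvalues are -5 (algebraic multiplicity 4).

For λ = -5: rank(A + 5I) = 2, rank((A + 5I)^2) = 0. The eigenspace has dimension 4 - 2 = 2, so there are 2 Jordan blocks; the rank sequence gives block sizes [2, 2].

Assembling the blocks gives the Jordan form J above.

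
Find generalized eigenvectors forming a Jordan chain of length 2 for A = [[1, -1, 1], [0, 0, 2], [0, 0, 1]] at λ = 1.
We seek v_1 ∈ ker((A - I)^2) \ ker(A - I), then set v_{i+1} = (A - I) v_i.

One such chain is v_1 = [[1, 2, 1]]^T, v_2 = [[-1, 0, 0]]^T. Check: (A - I) v_2 = [[0, 0, 0]]^T = 0.

v_1 = [[1, 2, 1]]^T, v_2 = [[-1, 0, 0]]^T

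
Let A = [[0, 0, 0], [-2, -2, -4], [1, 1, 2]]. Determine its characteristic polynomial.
xI - A = [[x, 0, 0], [2, x + 2, 4], [-1, -1, x - 2]].

Expanding det(xI - A) along the first row:
det(xI - A) = + (x)·det([[x + 2, 4], [-1, x - 2]]) - (0)·det([[2, 4], [-1, x - 2]]) + (0)·det([[2, x + 2], [-1, -1]]).

Evaluating gives χ_A(x) = x^3.

χ_A(x) = x^3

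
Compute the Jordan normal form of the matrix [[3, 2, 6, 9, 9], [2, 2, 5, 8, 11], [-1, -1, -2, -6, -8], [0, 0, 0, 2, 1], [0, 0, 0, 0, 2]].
J = [[1, 1, 0, 0, 0], [0, 1, 1, 0, 0], [0, 0, 1, 0, 0], [0, 0, 0, 2, 1], [0, 0, 0, 0, 2]]

The characteristic polynomial is det(xI - A) = (x - 2)^2(x - 1)^3, so the eigenvalues are 1 (algebraic multiplicity 3), 2 (algebraic multiplicity 2).

For λ = 1: rank(A - I) = 4, rank((A - I)^2) = 3, rank((A - I)^3) = 2. The eigenspace has dimension 5 - 4 = 1, so there is 1 Jordan block; the rank sequence gives block sizes [3].

For λ = 2: rank(A - 2I) = 4, rank((A - 2I)^2) = 3. The eigenspace has dimension 5 - 4 = 1, so there is 1 Jordan block; the rank sequence gives block sizes [2].

Assembling the blocks gives the Jordan form J above.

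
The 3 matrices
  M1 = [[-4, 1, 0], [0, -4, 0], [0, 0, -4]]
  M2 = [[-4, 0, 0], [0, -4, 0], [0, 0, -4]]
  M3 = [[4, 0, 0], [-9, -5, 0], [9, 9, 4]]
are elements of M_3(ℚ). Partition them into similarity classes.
Characteristic polynomials: χ_{M1} = (x + 4)^3, χ_{M2} = (x + 4)^3, χ_{M3} = (x - 4)^2(x + 5).

{M1}: invariant factors x + 4, (x + 4)^2.

{M2}: invariant factors x + 4, x + 4, x + 4.

{M3}: invariant factors x - 4, (x - 4)(x + 5).

Matrices are similar if and only if their invariant-factor lists agree; the partition into similarity classes is {M1}, {M2}, {M3}.

3 classes: {M1}, {M2}, {M3}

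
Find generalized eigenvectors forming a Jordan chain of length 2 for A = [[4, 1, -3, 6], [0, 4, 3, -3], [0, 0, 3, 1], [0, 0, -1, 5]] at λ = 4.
We seek v_1 ∈ ker((A - 4I)^2) \ ker(A - 4I), then set v_{i+1} = (A - 4I) v_i.

One such chain is v_1 = [[0, 1, 0, 0]]^T, v_2 = [[1, 0, 0, 0]]^T. Check: (A - 4I) v_2 = [[0, 0, 0, 0]]^T = 0.

v_1 = [[0, 1, 0, 0]]^T, v_2 = [[1, 0, 0, 0]]^T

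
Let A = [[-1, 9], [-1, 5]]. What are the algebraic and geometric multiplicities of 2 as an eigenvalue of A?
algebraic multiplicity 2, geometric multiplicity 1

The characteristic polynomial is (x - 2)^2, so the factor x - 2 appears with exponent 2: the algebraic multiplicity is 2.

rank(A - 2I) = 1, so the eigenspace has dimension 2 - 1 = 1: the geometric multiplicity is 1.

Since 1 < 2, A is not diagonalizable.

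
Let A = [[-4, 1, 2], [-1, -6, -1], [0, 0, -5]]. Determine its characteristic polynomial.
xI - A = [[x + 4, -1, -2], [1, x + 6, 1], [0, 0, x + 5]].

Expanding det(xI - A) along the first row:
det(xI - A) = + (x + 4)·det([[x + 6, 1], [0, x + 5]]) - (-1)·det([[1, 1], [0, x + 5]]) + (-2)·det([[1, x + 6], [0, 0]]).

Evaluating gives χ_A(x) = x^3 + 15x^2 + 75x + 125 = (x + 5)^3.

χ_A(x) = (x + 5)^3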